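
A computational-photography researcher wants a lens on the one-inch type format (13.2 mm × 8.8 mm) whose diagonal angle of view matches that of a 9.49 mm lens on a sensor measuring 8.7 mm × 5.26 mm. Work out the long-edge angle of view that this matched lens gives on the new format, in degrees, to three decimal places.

Sensor diagonal = √(8.7² + 5.26²) = √103.3576 ≈ 10.1665 mm.
Sensor diagonal = √(13.2² + 8.8²) = √251.6800 ≈ 15.8644 mm.
Equal diagonal AOV ⇒ f₂ = f₁ · 15.8644/10.1665 = 9.49 × 1.56046 ≈ 14.8088 mm.
Long-edge AOV on the new format = 2·arctan(13.2 / (2 × 14.8088)) = 2·arctan(0.44568) ≈ 48.0433°.

48.043°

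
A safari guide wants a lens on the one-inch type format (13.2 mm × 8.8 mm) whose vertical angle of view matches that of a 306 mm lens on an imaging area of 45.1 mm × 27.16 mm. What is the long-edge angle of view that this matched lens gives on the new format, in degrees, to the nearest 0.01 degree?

Equal vertical AOV ⇒ f₂ = f₁ · 8.8/27.16 = 306 × 0.32401 ≈ 99.1458 mm.
Long-edge AOV on the new format = 2·arctan(13.2 / (2 × 99.1458)) = 2·arctan(0.06657) ≈ 7.6170°.

7.62°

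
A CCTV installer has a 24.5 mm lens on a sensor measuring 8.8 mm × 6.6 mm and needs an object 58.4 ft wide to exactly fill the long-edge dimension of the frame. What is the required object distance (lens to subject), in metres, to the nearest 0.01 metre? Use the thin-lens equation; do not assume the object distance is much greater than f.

49.58 m

W: 58.4 ft × 304.8 mm/ft = 17800.32 mm.
Magnification m = w/W = dᵢ/dₒ; combined with 1/f = 1/dₒ + 1/dᵢ this gives dₒ = f·(1 + W/w).
dₒ = 24.5 mm × (1 + 17800.3/8.8) = 24.5 × 2023.7636 ≈ 49582.208 mm = 49.5822 m.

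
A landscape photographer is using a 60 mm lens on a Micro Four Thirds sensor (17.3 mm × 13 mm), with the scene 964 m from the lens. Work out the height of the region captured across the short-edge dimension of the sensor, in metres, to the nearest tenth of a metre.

dₒ: 964 m = 964000 mm.
Similar triangles through the lens centre give W/dₒ = h/dᵢ; with 1/f = 1/dₒ + 1/dᵢ this gives W = h·(dₒ − f)/f.
W = 13 mm × (964000 − 60) / 60 = 13 × 16065.6667 ≈ 208853.667 mm = 208.854 m.

208.9 m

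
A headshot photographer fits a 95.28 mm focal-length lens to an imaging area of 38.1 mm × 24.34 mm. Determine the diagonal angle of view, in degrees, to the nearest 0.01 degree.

26.69°

Sensor diagonal = √(38.1² + 24.34²) = √2044.0456 ≈ 45.2111 mm.
Angle of view α = 2·arctan(d/2f) with d = 45.2111 mm and f = 95.28 mm.
d/2f = 0.23725; arctan(0.23725) ≈ 13.3469°, so α ≈ 26.6938°.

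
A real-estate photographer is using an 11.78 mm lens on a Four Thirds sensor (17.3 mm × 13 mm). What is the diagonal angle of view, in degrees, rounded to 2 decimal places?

Sensor diagonal = √(17.3² + 13²) = √468.2900 ≈ 21.6400 mm.
Angle of view α = 2·arctan(d/2f) with d = 21.6400 mm and f = 11.78 mm.
d/2f = 0.91851; arctan(0.91851) ≈ 42.5677°, so α ≈ 85.1353°.

85.14°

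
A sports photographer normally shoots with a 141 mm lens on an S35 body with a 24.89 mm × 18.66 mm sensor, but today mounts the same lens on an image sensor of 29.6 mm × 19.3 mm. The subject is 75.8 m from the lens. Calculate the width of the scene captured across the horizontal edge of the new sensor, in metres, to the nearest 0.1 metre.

15.9 m

The focal length stays 141 mm; the relevant sensor dimension is now w = 29.6 mm. Object distance dₒ = 75.8 m = 75800 mm.
Thin-lens field width W = w·(dₒ − f)/f = 29.6 × (75800 − 141)/141 ≈ 15883.024 mm = 15.883 m.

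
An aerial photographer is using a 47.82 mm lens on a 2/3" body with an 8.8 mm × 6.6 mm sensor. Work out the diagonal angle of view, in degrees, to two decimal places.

13.12°

Sensor diagonal = √(8.8² + 6.6²) = √121.0000 ≈ 11.0000 mm.
Angle of view α = 2·arctan(d/2f) with d = 11.0000 mm and f = 47.82 mm.
d/2f = 0.11501; arctan(0.11501) ≈ 6.5610°, so α ≈ 13.1220°.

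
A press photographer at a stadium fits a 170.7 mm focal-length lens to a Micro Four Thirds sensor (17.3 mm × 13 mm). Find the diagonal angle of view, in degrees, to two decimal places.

Sensor diagonal = √(17.3² + 13²) = √468.2900 ≈ 21.6400 mm.
Angle of view α = 2·arctan(d/2f) with d = 21.6400 mm and f = 170.7 mm.
d/2f = 0.06339; arctan(0.06339) ≈ 3.6269°, so α ≈ 7.2538°.

7.25°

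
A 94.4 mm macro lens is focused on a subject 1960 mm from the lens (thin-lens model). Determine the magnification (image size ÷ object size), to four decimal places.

Thin lens: 1/f = 1/dₒ + 1/dᵢ → 1/dᵢ = 1/94.4 − 1/1960 = 0.0100830 mm⁻¹, so dᵢ ≈ 99.1767 mm.
Magnification m = dᵢ/dₒ = 99.1767/1960 ≈ 0.05060.

0.0506×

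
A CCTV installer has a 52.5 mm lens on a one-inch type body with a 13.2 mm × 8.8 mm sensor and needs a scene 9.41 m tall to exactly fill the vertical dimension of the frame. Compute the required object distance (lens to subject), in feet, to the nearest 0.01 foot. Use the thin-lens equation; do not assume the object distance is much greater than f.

184.36 ft

W: 9.41 m = 9410 mm.
Magnification m = h/W = dᵢ/dₒ; combined with 1/f = 1/dₒ + 1/dᵢ this gives dₒ = f·(1 + W/h).
dₒ = 52.5 mm × (1 + 9410/8.8) = 52.5 × 1070.3182 ≈ 56191.705 mm = 56191.705/304.8 ft = 184.356 ft.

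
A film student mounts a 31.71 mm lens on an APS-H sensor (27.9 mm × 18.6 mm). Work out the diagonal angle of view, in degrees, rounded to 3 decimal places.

Sensor diagonal = √(27.9² + 18.6²) = √1124.3700 ≈ 33.5316 mm.
Angle of view α = 2·arctan(d/2f) with d = 33.5316 mm and f = 31.71 mm.
d/2f = 0.52872; arctan(0.52872) ≈ 27.8664°, so α ≈ 55.7329°.

55.733°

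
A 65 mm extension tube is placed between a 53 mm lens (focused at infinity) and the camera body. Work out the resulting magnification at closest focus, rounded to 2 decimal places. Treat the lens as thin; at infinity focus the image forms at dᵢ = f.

1.23×

The tube moves the image plane from f to f + e, so dᵢ = 53 + 65 = 118 mm. Focus is achieved when 1/f = 1/dₒ + 1/dᵢ, giving dₒ = 1/(1/f − 1/(f+e)).
Magnification m = dᵢ/dₒ = (f+e)·(1/f − 1/(f+e)) = e/f = 65/53 ≈ 1.2264.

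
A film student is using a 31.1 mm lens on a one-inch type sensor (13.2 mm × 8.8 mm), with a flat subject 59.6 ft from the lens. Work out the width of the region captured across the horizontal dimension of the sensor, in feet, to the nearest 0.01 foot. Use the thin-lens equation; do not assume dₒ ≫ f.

dₒ: 59.6 ft × 304.8 mm/ft = 18166.08 mm.
Similar triangles through the lens centre give W/dₒ = w/dᵢ; with 1/f = 1/dₒ + 1/dᵢ this gives W = w·(dₒ − f)/f.
W = 13.2 mm × (18166.1 − 31.1) / 31.1 = 13.2 × 583.1183 ≈ 7697.162 mm = 7697.162/304.8 ft = 25.2532 ft.

25.25 ft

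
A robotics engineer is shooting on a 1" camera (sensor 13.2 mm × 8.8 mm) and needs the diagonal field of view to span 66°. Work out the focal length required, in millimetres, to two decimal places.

12.21 mm

Sensor diagonal = √(13.2² + 8.8²) = √251.6800 ≈ 15.8644 mm.
From α = 2·arctan(d/2f) we get f = d / (2·tan(α/2)).
With d = 15.8644 mm and α/2 = 33°, tan(α/2) ≈ 0.64941, so f ≈ 15.8644 / 1.29882 ≈ 12.2145 mm.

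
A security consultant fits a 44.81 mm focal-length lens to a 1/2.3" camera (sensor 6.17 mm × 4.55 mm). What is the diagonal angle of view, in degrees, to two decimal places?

9.78°

Sensor diagonal = √(6.17² + 4.55²) = √58.7714 ≈ 7.6663 mm.
Angle of view α = 2·arctan(d/2f) with d = 7.6663 mm and f = 44.81 mm.
d/2f = 0.08554; arctan(0.08554) ≈ 4.8893°, so α ≈ 9.7786°.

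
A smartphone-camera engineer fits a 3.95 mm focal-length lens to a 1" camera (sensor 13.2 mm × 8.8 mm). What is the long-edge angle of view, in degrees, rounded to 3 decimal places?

Angle of view α = 2·arctan(w/2f) with w = 13.2 mm and f = 3.95 mm.
w/2f = 1.67089; arctan(1.67089) ≈ 59.1001°, so α ≈ 118.2002°.

118.200°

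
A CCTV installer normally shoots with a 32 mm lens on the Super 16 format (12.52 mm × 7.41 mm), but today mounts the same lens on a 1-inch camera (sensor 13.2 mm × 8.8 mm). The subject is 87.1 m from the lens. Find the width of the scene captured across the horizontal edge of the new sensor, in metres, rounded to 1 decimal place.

The focal length stays 32 mm; the relevant sensor dimension is now w = 13.2 mm. Object distance dₒ = 87.1 m = 87100 mm.
Thin-lens field width W = w·(dₒ − f)/f = 13.2 × (87100 − 32)/32 ≈ 35915.550 mm = 35.9155 m.

35.9 m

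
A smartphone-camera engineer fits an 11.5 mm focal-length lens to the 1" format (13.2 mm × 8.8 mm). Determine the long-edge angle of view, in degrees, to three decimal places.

Angle of view α = 2·arctan(w/2f) with w = 13.2 mm and f = 11.5 mm.
w/2f = 0.57391; arctan(0.57391) ≈ 29.8521°, so α ≈ 59.7042°.

59.704°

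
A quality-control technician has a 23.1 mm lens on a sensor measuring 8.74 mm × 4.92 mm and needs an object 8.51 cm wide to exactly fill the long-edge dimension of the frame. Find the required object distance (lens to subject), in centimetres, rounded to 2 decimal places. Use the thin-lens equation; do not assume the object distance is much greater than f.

24.80 cm

W: 8.51 cm = 85.1 mm.
Magnification m = w/W = dᵢ/dₒ; combined with 1/f = 1/dₒ + 1/dᵢ this gives dₒ = f·(1 + W/w).
dₒ = 23.1 mm × (1 + 85.1/8.74) = 23.1 × 10.7368 ≈ 248.021 mm = 24.8021 cm.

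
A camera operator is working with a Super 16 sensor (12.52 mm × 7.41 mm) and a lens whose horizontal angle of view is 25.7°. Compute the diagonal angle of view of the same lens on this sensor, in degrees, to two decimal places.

From the horizontal AOV: f = 12.52 / (2·tan(12.85°)) = 12.52 / 0.45622 ≈ 27.4426 mm.
Sensor diagonal = √(12.52² + 7.41²) = √211.6585 ≈ 14.5485 mm.
Diagonal AOV = 2·arctan(14.5485 / (2 × 27.4426)) = 2·arctan(0.26507) ≈ 29.6921°.

29.69°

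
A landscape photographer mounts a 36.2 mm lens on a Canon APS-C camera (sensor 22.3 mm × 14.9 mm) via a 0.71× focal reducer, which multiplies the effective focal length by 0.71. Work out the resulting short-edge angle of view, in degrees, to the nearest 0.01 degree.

Effective focal length f = 36.2 × 0.71 = 25.702 mm.
α = 2·arctan(14.9 / (2 × 25.702)) = 2·arctan(0.28986) ≈ 32.3296°.

32.33°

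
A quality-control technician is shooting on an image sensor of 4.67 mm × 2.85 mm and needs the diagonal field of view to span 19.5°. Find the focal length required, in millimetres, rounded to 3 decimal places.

Sensor diagonal = √(4.67² + 2.85²) = √29.9314 ≈ 5.4710 mm.
From α = 2·arctan(d/2f) we get f = d / (2·tan(α/2)).
With d = 5.4710 mm and α/2 = 9.75°, tan(α/2) ≈ 0.17183, so f ≈ 5.4710 / 0.34366 ≈ 15.9196 mm.

15.920 mm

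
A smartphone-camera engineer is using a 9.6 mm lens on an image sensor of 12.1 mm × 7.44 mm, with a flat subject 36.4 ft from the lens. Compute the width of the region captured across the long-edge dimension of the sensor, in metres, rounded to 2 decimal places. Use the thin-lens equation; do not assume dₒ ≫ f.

13.97 m

dₒ: 36.4 ft × 304.8 mm/ft = 11094.72 mm.
Similar triangles through the lens centre give W/dₒ = w/dᵢ; with 1/f = 1/dₒ + 1/dᵢ this gives W = w·(dₒ − f)/f.
W = 12.1 mm × (11094.7 − 9.6) / 9.6 = 12.1 × 1154.7000 ≈ 13971.870 mm = 13.9719 m.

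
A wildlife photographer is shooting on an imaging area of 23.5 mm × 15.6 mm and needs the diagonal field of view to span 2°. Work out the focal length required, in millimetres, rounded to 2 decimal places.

807.98 mm

Sensor diagonal = √(23.5² + 15.6²) = √795.6100 ≈ 28.2066 mm.
From α = 2·arctan(d/2f) we get f = d / (2·tan(α/2)).
With d = 28.2066 mm and α/2 = 1°, tan(α/2) ≈ 0.01746, so f ≈ 28.2066 / 0.03491 ≈ 807.9764 mm.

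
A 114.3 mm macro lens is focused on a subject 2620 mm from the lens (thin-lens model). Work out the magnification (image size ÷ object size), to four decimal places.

0.0456×

Thin lens: 1/f = 1/dₒ + 1/dᵢ → 1/dᵢ = 1/114.3 − 1/2620 = 0.0083672 mm⁻¹, so dᵢ ≈ 119.5139 mm.
Magnification m = dᵢ/dₒ = 119.5139/2620 ≈ 0.04562.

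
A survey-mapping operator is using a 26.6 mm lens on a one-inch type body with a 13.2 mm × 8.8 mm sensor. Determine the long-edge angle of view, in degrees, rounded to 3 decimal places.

Angle of view α = 2·arctan(w/2f) with w = 13.2 mm and f = 26.6 mm.
w/2f = 0.24812; arctan(0.24812) ≈ 13.9348°, so α ≈ 27.8697°.

27.870°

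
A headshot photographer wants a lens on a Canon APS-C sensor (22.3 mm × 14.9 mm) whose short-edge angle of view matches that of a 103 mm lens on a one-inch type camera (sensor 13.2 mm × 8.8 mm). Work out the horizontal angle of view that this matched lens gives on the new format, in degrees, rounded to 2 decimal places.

Equal short-edge AOV ⇒ f₂ = f₁ · 14.9/8.8 = 103 × 1.69318 ≈ 174.3977 mm.
Horizontal AOV on the new format = 2·arctan(22.3 / (2 × 174.3977)) = 2·arctan(0.06393) ≈ 7.3164°.

7.32°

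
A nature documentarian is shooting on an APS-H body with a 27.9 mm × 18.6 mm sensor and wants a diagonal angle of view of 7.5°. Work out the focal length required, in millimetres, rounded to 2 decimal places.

Sensor diagonal = √(27.9² + 18.6²) = √1124.3700 ≈ 33.5316 mm.
From α = 2·arctan(d/2f) we get f = d / (2·tan(α/2)).
With d = 33.5316 mm and α/2 = 3.75°, tan(α/2) ≈ 0.06554, so f ≈ 33.5316 / 0.13109 ≈ 255.7969 mm.

255.80 mm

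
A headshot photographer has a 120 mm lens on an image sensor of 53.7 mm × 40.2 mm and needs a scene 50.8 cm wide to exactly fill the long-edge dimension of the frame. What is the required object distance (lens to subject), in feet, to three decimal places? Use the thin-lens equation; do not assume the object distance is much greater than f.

4.118 ft

W: 50.8 cm = 508 mm.
Magnification m = w/W = dᵢ/dₒ; combined with 1/f = 1/dₒ + 1/dᵢ this gives dₒ = f·(1 + W/w).
dₒ = 120 mm × (1 + 508/53.7) = 120 × 10.4600 ≈ 1255.196 mm = 1255.196/304.8 ft = 4.1181 ft.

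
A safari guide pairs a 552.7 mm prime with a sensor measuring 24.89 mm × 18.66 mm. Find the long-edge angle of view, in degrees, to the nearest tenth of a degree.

2.6°

Angle of view α = 2·arctan(w/2f) with w = 24.89 mm and f = 552.7 mm.
w/2f = 0.02252; arctan(0.02252) ≈ 1.2899°, so α ≈ 2.5798°.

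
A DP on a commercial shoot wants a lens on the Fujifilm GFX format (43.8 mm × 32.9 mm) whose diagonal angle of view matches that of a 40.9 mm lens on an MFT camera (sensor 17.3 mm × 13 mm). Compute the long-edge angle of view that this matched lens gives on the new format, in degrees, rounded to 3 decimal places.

Sensor diagonal = √(17.3² + 13²) = √468.2900 ≈ 21.6400 mm.
Sensor diagonal = √(43.8² + 32.9²) = √3000.8500 ≈ 54.7800 mm.
Equal diagonal AOV ⇒ f₂ = f₁ · 54.7800/21.6400 = 40.9 × 2.53142 ≈ 103.5352 mm.
Long-edge AOV on the new format = 2·arctan(43.8 / (2 × 103.5352)) = 2·arctan(0.21152) ≈ 23.8866°.

23.887°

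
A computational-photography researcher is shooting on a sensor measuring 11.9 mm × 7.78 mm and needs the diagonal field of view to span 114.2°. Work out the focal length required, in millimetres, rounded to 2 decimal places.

Sensor diagonal = √(11.9² + 7.78²) = √202.1384 ≈ 14.2175 mm.
From α = 2·arctan(d/2f) we get f = d / (2·tan(α/2)).
With d = 14.2175 mm and α/2 = 57.1°, tan(α/2) ≈ 1.54576, so f ≈ 14.2175 / 3.09153 ≈ 4.5989 mm.

4.60 mm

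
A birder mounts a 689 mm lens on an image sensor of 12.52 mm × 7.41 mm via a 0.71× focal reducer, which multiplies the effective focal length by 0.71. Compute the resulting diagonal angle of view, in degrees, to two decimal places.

Effective focal length f = 689 × 0.71 = 489.19 mm.
Sensor diagonal = √(12.52² + 7.41²) = √211.6585 ≈ 14.5485 mm.
α = 2·arctan(14.548 / (2 × 489.19)) = 2·arctan(0.01487) ≈ 1.7038°.

1.70°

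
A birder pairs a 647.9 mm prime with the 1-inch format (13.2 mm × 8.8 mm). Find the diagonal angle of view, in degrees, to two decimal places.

Sensor diagonal = √(13.2² + 8.8²) = √251.6800 ≈ 15.8644 mm.
Angle of view α = 2·arctan(d/2f) with d = 15.8644 mm and f = 647.9 mm.
d/2f = 0.01224; arctan(0.01224) ≈ 0.7014°, so α ≈ 1.4029°.

1.40°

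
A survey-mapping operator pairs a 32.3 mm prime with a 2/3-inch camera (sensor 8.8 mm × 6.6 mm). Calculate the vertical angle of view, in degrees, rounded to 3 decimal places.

11.667°

Angle of view α = 2·arctan(h/2f) with h = 6.6 mm and f = 32.3 mm.
h/2f = 0.10217; arctan(0.10217) ≈ 5.8335°, so α ≈ 11.6670°.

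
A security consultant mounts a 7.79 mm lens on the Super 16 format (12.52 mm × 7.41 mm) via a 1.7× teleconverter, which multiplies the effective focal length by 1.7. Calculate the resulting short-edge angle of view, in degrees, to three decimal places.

31.260°

Effective focal length f = 7.79 × 1.7 = 13.243 mm.
α = 2·arctan(7.41 / (2 × 13.243)) = 2·arctan(0.27977) ≈ 31.2601°.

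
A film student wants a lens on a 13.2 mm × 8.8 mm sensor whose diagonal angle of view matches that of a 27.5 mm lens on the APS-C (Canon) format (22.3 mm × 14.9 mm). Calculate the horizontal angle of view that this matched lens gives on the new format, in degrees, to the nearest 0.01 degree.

Sensor diagonal = √(22.3² + 14.9²) = √719.3000 ≈ 26.8198 mm.
Sensor diagonal = √(13.2² + 8.8²) = √251.6800 ≈ 15.8644 mm.
Equal diagonal AOV ⇒ f₂ = f₁ · 15.8644/26.8198 = 27.5 × 0.59152 ≈ 16.2668 mm.
Horizontal AOV on the new format = 2·arctan(13.2 / (2 × 16.2668)) = 2·arctan(0.40573) ≈ 44.1682°.

44.17°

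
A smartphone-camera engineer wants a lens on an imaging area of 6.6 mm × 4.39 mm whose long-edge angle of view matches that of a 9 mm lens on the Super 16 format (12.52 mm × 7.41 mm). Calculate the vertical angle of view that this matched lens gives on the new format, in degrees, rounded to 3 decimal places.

Equal long-edge AOV ⇒ f₂ = f₁ · 6.6/12.52 = 9 × 0.52716 ≈ 4.7444 mm.
Vertical AOV on the new format = 2·arctan(4.39 / (2 × 4.7444)) = 2·arctan(0.46265) ≈ 49.6552°.

49.655°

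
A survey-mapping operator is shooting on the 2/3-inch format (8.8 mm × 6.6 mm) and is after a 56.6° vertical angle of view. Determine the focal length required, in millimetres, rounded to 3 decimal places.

From α = 2·arctan(h/2f) we get f = h / (2·tan(α/2)).
With h = 6.6 mm and α/2 = 28.3°, tan(α/2) ≈ 0.53844, so f ≈ 6.6 / 1.07689 ≈ 6.1288 mm.

6.129 mm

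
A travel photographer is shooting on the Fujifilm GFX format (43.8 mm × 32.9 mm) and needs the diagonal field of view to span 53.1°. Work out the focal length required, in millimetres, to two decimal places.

Sensor diagonal = √(43.8² + 32.9²) = √3000.8500 ≈ 54.7800 mm.
From α = 2·arctan(d/2f) we get f = d / (2·tan(α/2)).
With d = 54.7800 mm and α/2 = 26.55°, tan(α/2) ≈ 0.49967, so f ≈ 54.7800 / 0.99934 ≈ 54.8160 mm.

54.82 mm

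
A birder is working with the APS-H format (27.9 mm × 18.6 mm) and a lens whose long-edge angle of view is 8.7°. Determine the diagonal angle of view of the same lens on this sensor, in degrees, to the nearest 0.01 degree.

10.45°

From the long-edge AOV: f = 27.9 / (2·tan(4.35°)) = 27.9 / 0.15214 ≈ 183.3885 mm.
Sensor diagonal = √(27.9² + 18.6²) = √1124.3700 ≈ 33.5316 mm.
Diagonal AOV = 2·arctan(33.5316 / (2 × 183.3885)) = 2·arctan(0.09142) ≈ 10.4472°.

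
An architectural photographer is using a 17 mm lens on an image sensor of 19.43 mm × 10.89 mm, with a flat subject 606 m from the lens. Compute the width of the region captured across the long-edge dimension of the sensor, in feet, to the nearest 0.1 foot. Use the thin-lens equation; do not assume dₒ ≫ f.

dₒ: 606 m = 606000 mm.
Similar triangles through the lens centre give W/dₒ = w/dᵢ; with 1/f = 1/dₒ + 1/dᵢ this gives W = w·(dₒ − f)/f.
W = 19.43 mm × (606000 − 17) / 17 = 19.43 × 35646.0588 ≈ 692602.923 mm = 692602.923/304.8 ft = 2272.32 ft.

2272.3 ft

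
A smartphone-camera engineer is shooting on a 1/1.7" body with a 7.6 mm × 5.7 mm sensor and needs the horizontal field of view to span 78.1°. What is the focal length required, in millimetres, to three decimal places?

4.684 mm

From α = 2·arctan(w/2f) we get f = w / (2·tan(α/2)).
With w = 7.6 mm and α/2 = 39.05°, tan(α/2) ≈ 0.81123, so f ≈ 7.6 / 1.62246 ≈ 4.6842 mm.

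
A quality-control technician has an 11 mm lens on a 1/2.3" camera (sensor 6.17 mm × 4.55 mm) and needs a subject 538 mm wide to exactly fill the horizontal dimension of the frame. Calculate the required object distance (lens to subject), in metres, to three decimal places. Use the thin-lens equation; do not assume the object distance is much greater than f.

0.970 m

Magnification m = w/W = dᵢ/dₒ; combined with 1/f = 1/dₒ + 1/dᵢ this gives dₒ = f·(1 + W/w).
dₒ = 11 mm × (1 + 538/6.17) = 11 × 88.1961 ≈ 970.157 mm = 0.970157 m.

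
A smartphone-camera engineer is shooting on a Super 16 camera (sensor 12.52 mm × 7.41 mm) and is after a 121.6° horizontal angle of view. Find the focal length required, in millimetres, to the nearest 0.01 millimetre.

From α = 2·arctan(w/2f) we get f = w / (2·tan(α/2)).
With w = 12.52 mm and α/2 = 60.8°, tan(α/2) ≈ 1.78929, so f ≈ 12.52 / 3.57858 ≈ 3.4986 mm.

3.50 mm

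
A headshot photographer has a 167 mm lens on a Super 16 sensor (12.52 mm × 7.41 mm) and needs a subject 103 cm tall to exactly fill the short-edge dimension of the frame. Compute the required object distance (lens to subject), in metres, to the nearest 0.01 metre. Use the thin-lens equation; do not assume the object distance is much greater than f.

23.38 m

W: 103 cm = 1030 mm.
Magnification m = h/W = dᵢ/dₒ; combined with 1/f = 1/dₒ + 1/dᵢ this gives dₒ = f·(1 + W/h).
dₒ = 167 mm × (1 + 1030/7.41) = 167 × 140.0013 ≈ 23380.225 mm = 23.3802 m.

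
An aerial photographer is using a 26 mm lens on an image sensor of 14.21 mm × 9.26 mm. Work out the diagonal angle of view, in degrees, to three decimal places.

Sensor diagonal = √(14.21² + 9.26²) = √287.6717 ≈ 16.9609 mm.
Angle of view α = 2·arctan(d/2f) with d = 16.9609 mm and f = 26 mm.
d/2f = 0.32617; arctan(0.32617) ≈ 18.0648°, so α ≈ 36.1296°.

36.130°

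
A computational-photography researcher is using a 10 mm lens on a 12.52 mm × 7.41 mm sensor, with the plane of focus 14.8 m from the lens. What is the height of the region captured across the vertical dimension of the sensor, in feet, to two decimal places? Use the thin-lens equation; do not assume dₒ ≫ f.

dₒ: 14.8 m = 14800 mm.
Similar triangles through the lens centre give W/dₒ = h/dᵢ; with 1/f = 1/dₒ + 1/dᵢ this gives W = h·(dₒ − f)/f.
W = 7.41 mm × (14800 − 10) / 10 = 7.41 × 1479.0000 ≈ 10959.390 mm = 10959.390/304.8 ft = 35.956 ft.

35.96 ft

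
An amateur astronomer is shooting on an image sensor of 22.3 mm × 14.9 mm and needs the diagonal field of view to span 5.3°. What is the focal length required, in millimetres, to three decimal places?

Sensor diagonal = √(22.3² + 14.9²) = √719.3000 ≈ 26.8198 mm.
From α = 2·arctan(d/2f) we get f = d / (2·tan(α/2)).
With d = 26.8198 mm and α/2 = 2.65°, tan(α/2) ≈ 0.04628, so f ≈ 26.8198 / 0.09257 ≈ 289.7290 mm.

289.729 mm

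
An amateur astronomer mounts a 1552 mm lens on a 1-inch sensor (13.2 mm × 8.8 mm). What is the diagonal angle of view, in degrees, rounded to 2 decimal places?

0.59°

Sensor diagonal = √(13.2² + 8.8²) = √251.6800 ≈ 15.8644 mm.
Angle of view α = 2·arctan(d/2f) with d = 15.8644 mm and f = 1552 mm.
d/2f = 0.00511; arctan(0.00511) ≈ 0.2928°, so α ≈ 0.5857°.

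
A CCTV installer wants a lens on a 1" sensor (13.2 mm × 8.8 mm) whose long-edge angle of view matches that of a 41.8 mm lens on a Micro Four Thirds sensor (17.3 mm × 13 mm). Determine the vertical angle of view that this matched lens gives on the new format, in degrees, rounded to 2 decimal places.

Equal long-edge AOV ⇒ f₂ = f₁ · 13.2/17.3 = 41.8 × 0.76301 ≈ 31.8936 mm.
Vertical AOV on the new format = 2·arctan(8.8 / (2 × 31.8936)) = 2·arctan(0.13796) ≈ 15.7097°.

15.71°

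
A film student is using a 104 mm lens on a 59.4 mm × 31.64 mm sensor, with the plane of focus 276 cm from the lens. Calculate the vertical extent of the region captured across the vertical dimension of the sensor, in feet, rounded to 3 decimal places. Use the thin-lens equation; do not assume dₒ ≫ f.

dₒ: 276 cm = 2760 mm.
Similar triangles through the lens centre give W/dₒ = h/dᵢ; with 1/f = 1/dₒ + 1/dᵢ this gives W = h·(dₒ − f)/f.
W = 31.64 mm × (2760 − 104) / 104 = 31.64 × 25.5385 ≈ 808.037 mm = 808.037/304.8 ft = 2.65104 ft.

2.651 ft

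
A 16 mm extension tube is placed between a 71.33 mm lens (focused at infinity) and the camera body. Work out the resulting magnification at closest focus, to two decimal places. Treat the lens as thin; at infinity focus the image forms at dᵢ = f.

The tube moves the image plane from f to f + e, so dᵢ = 71.33 + 16 = 87.33 mm. Focus is achieved when 1/f = 1/dₒ + 1/dᵢ, giving dₒ = 1/(1/f − 1/(f+e)).
Magnification m = dᵢ/dₒ = (f+e)·(1/f − 1/(f+e)) = e/f = 16/71.33 ≈ 0.2243.

0.22×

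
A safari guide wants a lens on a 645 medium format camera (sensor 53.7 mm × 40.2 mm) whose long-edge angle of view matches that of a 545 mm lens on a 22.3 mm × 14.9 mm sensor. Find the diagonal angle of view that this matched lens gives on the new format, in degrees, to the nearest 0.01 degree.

Equal long-edge AOV ⇒ f₂ = f₁ · 53.7/22.3 = 545 × 2.40807 ≈ 1312.3991 mm.
Sensor diagonal = √(53.7² + 40.2²) = √4499.7300 ≈ 67.0800 mm.
Diagonal AOV on the new format = 2·arctan(67.0800 / (2 × 1312.3991)) = 2·arctan(0.02556) ≈ 2.9279°.

2.93°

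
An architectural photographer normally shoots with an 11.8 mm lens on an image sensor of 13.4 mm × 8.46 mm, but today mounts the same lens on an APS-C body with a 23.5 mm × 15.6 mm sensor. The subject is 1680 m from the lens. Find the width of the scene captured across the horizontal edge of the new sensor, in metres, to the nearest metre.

3346 m

The focal length stays 11.8 mm; the relevant sensor dimension is now w = 23.5 mm. Object distance dₒ = 1680 m = 1.68e+06 mm.
Thin-lens field width W = w·(dₒ − f)/f = 23.5 × (1.68e+06 − 11.8)/11.8 ≈ 3345739.212 mm = 3345.74 m.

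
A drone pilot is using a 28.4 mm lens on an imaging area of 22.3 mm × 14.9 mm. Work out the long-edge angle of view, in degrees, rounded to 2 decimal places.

Angle of view α = 2·arctan(w/2f) with w = 22.3 mm and f = 28.4 mm.
w/2f = 0.39261; arctan(0.39261) ≈ 21.4353°, so α ≈ 42.8705°.

42.87°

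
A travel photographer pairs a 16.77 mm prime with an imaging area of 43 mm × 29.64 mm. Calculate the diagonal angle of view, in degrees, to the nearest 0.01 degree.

Sensor diagonal = √(43² + 29.64²) = √2727.5296 ≈ 52.2258 mm.
Angle of view α = 2·arctan(d/2f) with d = 52.2258 mm and f = 16.77 mm.
d/2f = 1.55712; arctan(1.55712) ≈ 57.2909°, so α ≈ 114.5819°.

114.58°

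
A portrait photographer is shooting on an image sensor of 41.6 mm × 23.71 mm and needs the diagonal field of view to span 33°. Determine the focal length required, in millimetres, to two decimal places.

80.82 mm

Sensor diagonal = √(41.6² + 23.71²) = √2292.7241 ≈ 47.8824 mm.
From α = 2·arctan(d/2f) we get f = d / (2·tan(α/2)).
With d = 47.8824 mm and α/2 = 16.5°, tan(α/2) ≈ 0.29621, so f ≈ 47.8824 / 0.59243 ≈ 80.8241 mm.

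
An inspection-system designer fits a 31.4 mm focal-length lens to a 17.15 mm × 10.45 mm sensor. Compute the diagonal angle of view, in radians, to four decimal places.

0.6190 rad

Sensor diagonal = √(17.15² + 10.45²) = √403.3250 ≈ 20.0830 mm.
Angle of view α = 2·arctan(d/2f) with d = 20.0830 mm and f = 31.4 mm.
d/2f = 0.31979; arctan(0.31979) ≈ 0.3095 rad, so α ≈ 0.6190 rad.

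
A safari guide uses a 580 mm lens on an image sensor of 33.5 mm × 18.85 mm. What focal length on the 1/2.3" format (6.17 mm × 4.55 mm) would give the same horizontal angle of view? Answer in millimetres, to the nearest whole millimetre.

107 mm

Equal angle of view means equal width/f ratio, so f₂ = f₁ · (width₂/width₁) = 580 × 6.17/33.5.
f₂ = 580 × 0.18418 ≈ 106.824 mm.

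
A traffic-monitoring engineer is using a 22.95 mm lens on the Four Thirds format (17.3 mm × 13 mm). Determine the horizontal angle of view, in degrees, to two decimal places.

41.30°

Angle of view α = 2·arctan(w/2f) with w = 17.3 mm and f = 22.95 mm.
w/2f = 0.37691; arctan(0.37691) ≈ 20.6517°, so α ≈ 41.3035°.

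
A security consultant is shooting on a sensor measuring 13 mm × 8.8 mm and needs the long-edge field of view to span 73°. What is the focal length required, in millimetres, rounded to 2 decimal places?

8.78 mm

From α = 2·arctan(w/2f) we get f = w / (2·tan(α/2)).
With w = 13 mm and α/2 = 36.5°, tan(α/2) ≈ 0.73996, so f ≈ 13 / 1.47992 ≈ 8.7842 mm.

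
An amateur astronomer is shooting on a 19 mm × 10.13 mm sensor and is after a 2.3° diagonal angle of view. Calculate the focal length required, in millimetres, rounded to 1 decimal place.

536.3 mm

Sensor diagonal = √(19² + 10.13²) = √463.6169 ≈ 21.5318 mm.
From α = 2·arctan(d/2f) we get f = d / (2·tan(α/2)).
With d = 21.5318 mm and α/2 = 1.15°, tan(α/2) ≈ 0.02007, so f ≈ 21.5318 / 0.04015 ≈ 536.3103 mm.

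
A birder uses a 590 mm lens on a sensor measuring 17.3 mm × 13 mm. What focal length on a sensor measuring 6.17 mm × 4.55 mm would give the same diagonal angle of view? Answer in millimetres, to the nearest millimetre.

Sensor diagonal = √(17.3² + 13²) = √468.2900 ≈ 21.6400 mm.
Sensor diagonal = √(6.17² + 4.55²) = √58.7714 ≈ 7.6663 mm.
Equal angle of view means equal diagonal/f ratio, so f₂ = f₁ · (diagonal₂/diagonal₁) = 590 × 7.6663/21.6400.
f₂ = 590 × 0.35426 ≈ 209.015 mm.

209 mm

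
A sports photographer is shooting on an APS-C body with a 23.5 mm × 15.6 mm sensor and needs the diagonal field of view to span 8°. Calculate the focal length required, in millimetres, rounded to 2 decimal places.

201.69 mm

Sensor diagonal = √(23.5² + 15.6²) = √795.6100 ≈ 28.2066 mm.
From α = 2·arctan(d/2f) we get f = d / (2·tan(α/2)).
With d = 28.2066 mm and α/2 = 4°, tan(α/2) ≈ 0.06993, so f ≈ 28.2066 / 0.13985 ≈ 201.6863 mm.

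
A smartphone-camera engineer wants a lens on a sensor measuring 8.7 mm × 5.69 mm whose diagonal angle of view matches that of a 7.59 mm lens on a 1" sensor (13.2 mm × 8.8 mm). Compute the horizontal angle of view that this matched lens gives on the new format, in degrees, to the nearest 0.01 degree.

82.35°

Sensor diagonal = √(13.2² + 8.8²) = √251.6800 ≈ 15.8644 mm.
Sensor diagonal = √(8.7² + 5.69²) = √108.0661 ≈ 10.3955 mm.
Equal diagonal AOV ⇒ f₂ = f₁ · 10.3955/15.8644 = 7.59 × 0.65527 ≈ 4.9735 mm.
Horizontal AOV on the new format = 2·arctan(8.7 / (2 × 4.9735)) = 2·arctan(0.87464) ≈ 82.3482°.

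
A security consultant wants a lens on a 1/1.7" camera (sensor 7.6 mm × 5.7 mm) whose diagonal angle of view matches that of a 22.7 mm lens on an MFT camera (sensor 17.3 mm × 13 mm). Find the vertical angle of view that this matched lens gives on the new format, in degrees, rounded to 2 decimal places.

31.92°

Sensor diagonal = √(17.3² + 13²) = √468.2900 ≈ 21.6400 mm.
Sensor diagonal = √(7.6² + 5.7²) = √90.2500 ≈ 9.5000 mm.
Equal diagonal AOV ⇒ f₂ = f₁ · 9.5000/21.6400 = 22.7 × 0.43900 ≈ 9.9653 mm.
Vertical AOV on the new format = 2·arctan(5.7 / (2 × 9.9653)) = 2·arctan(0.28599) ≈ 31.9201°.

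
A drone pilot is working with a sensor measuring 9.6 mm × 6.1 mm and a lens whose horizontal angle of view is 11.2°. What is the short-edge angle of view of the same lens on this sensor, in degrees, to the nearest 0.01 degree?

From the horizontal AOV: f = 9.6 / (2·tan(5.6°)) = 9.6 / 0.19610 ≈ 48.9542 mm.
Short-edge AOV = 2·arctan(6.1 / (2 × 48.9542)) = 2·arctan(0.06230) ≈ 7.1302°.

7.13°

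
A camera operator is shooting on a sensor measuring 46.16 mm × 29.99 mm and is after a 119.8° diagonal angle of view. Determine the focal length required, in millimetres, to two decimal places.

15.95 mm

Sensor diagonal = √(46.16² + 29.99²) = √3030.1457 ≈ 55.0468 mm.
From α = 2·arctan(d/2f) we get f = d / (2·tan(α/2)).
With d = 55.0468 mm and α/2 = 59.9°, tan(α/2) ≈ 1.72509, so f ≈ 55.0468 / 3.45018 ≈ 15.9547 mm.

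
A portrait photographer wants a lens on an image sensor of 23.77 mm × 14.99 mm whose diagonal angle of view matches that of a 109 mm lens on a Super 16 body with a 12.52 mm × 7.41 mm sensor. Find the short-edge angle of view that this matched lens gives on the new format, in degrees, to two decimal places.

Sensor diagonal = √(12.52² + 7.41²) = √211.6585 ≈ 14.5485 mm.
Sensor diagonal = √(23.77² + 14.99²) = √789.7130 ≈ 28.1018 mm.
Equal diagonal AOV ⇒ f₂ = f₁ · 28.1018/14.5485 = 109 × 1.93160 ≈ 210.5442 mm.
Short-edge AOV on the new format = 2·arctan(14.99 / (2 × 210.5442)) = 2·arctan(0.03560) ≈ 4.0775°.

4.08°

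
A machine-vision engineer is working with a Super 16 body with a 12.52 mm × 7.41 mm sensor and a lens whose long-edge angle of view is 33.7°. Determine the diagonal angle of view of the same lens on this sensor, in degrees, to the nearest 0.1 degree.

38.8°

From the long-edge AOV: f = 12.52 / (2·tan(16.85°)) = 12.52 / 0.60574 ≈ 20.6689 mm.
Sensor diagonal = √(12.52² + 7.41²) = √211.6585 ≈ 14.5485 mm.
Diagonal AOV = 2·arctan(14.5485 / (2 × 20.6689)) = 2·arctan(0.35194) ≈ 38.7781°.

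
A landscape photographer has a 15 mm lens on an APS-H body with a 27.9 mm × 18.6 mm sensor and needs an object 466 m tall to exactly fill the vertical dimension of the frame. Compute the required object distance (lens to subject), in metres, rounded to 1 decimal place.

W: 466 m = 466000 mm.
Magnification m = h/W = dᵢ/dₒ; combined with 1/f = 1/dₒ + 1/dᵢ this gives dₒ = f·(1 + W/h).
dₒ = 15 mm × (1 + 466000/18.6) = 15 × 25054.7634 ≈ 375821.452 mm = 375.821 m.

375.8 m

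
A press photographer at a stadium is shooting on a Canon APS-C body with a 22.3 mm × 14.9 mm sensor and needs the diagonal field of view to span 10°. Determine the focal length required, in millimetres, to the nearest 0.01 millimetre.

153.28 mm

Sensor diagonal = √(22.3² + 14.9²) = √719.3000 ≈ 26.8198 mm.
From α = 2·arctan(d/2f) we get f = d / (2·tan(α/2)).
With d = 26.8198 mm and α/2 = 5°, tan(α/2) ≈ 0.08749, so f ≈ 26.8198 / 0.17498 ≈ 153.2757 mm.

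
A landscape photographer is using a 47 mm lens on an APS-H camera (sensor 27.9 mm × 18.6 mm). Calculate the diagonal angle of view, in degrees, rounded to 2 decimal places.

39.26°

Sensor diagonal = √(27.9² + 18.6²) = √1124.3700 ≈ 33.5316 mm.
Angle of view α = 2·arctan(d/2f) with d = 33.5316 mm and f = 47 mm.
d/2f = 0.35672; arctan(0.35672) ≈ 19.6323°, so α ≈ 39.2646°.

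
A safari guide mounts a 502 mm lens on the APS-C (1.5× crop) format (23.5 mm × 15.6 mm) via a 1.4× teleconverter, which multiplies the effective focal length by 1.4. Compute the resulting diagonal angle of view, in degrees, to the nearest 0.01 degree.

2.30°

Effective focal length f = 502 × 1.4 = 702.8 mm.
Sensor diagonal = √(23.5² + 15.6²) = √795.6100 ≈ 28.2066 mm.
α = 2·arctan(28.207 / (2 × 702.8)) = 2·arctan(0.02007) ≈ 2.2992°.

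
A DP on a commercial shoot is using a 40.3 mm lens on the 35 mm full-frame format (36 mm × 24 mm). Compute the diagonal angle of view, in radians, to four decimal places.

Sensor diagonal = √(36² + 24²) = √1872.0000 ≈ 43.2666 mm.
Angle of view α = 2·arctan(d/2f) with d = 43.2666 mm and f = 40.3 mm.
d/2f = 0.53681; arctan(0.53681) ≈ 0.4927 rad, so α ≈ 0.9853 rad.

0.9853 rad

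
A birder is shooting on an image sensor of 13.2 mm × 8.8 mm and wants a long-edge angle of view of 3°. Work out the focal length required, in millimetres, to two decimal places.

252.04 mm

From α = 2·arctan(w/2f) we get f = w / (2·tan(α/2)).
With w = 13.2 mm and α/2 = 1.5°, tan(α/2) ≈ 0.02619, so f ≈ 13.2 / 0.05237 ≈ 252.0438 mm.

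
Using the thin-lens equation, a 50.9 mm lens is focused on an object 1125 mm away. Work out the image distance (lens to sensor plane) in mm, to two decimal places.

53.31 mm

1/dᵢ = 1/f − 1/dₒ = 1/50.9 − 1/1125 = 0.0187575 mm⁻¹.
dᵢ = 1/0.0187575 ≈ 53.3121 mm.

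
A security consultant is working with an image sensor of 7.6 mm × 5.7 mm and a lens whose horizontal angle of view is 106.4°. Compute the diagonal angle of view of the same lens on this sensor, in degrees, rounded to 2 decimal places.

From the horizontal AOV: f = 7.6 / (2·tan(53.2°)) = 7.6 / 2.67346 ≈ 2.8428 mm.
Sensor diagonal = √(7.6² + 5.7²) = √90.2500 ≈ 9.5000 mm.
Diagonal AOV = 2·arctan(9.5000 / (2 × 2.8428)) = 2·arctan(1.67091) ≈ 118.2009°.

118.20°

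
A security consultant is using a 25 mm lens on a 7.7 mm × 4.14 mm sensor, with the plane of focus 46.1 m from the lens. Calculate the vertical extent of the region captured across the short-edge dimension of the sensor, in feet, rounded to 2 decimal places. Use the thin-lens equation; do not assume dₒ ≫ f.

25.03 ft

dₒ: 46.1 m = 46100 mm.
Similar triangles through the lens centre give W/dₒ = h/dᵢ; with 1/f = 1/dₒ + 1/dᵢ this gives W = h·(dₒ − f)/f.
W = 4.14 mm × (46100 − 25) / 25 = 4.14 × 1843.0000 ≈ 7630.020 mm = 7630.020/304.8 ft = 25.0329 ft.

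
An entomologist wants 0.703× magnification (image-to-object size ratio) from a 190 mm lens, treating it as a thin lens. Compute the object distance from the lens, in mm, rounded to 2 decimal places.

460.27 mm

With m = dᵢ/dₒ and 1/f = 1/dₒ + 1/dᵢ, substituting dᵢ = m·dₒ gives 1/f = (1 + 1/m)/dₒ, hence dₒ = f·(1 + 1/m).
dₒ = 190 × (1 + 1/0.703) = 190 × 2.42248 ≈ 460.270 mm.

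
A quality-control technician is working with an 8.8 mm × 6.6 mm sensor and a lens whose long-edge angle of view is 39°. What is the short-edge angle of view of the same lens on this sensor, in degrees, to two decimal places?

From the long-edge AOV: f = 8.8 / (2·tan(19.5°)) = 8.8 / 0.70824 ≈ 12.4252 mm.
Short-edge AOV = 2·arctan(6.6 / (2 × 12.4252)) = 2·arctan(0.26559) ≈ 29.7475°.

29.75°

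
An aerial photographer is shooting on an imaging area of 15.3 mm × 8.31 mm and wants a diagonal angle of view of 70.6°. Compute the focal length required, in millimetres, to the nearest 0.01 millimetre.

12.30 mm

Sensor diagonal = √(15.3² + 8.31²) = √303.1461 ≈ 17.4111 mm.
From α = 2·arctan(d/2f) we get f = d / (2·tan(α/2)).
With d = 17.4111 mm and α/2 = 35.3°, tan(α/2) ≈ 0.70804, so f ≈ 17.4111 / 1.41608 ≈ 12.2953 mm.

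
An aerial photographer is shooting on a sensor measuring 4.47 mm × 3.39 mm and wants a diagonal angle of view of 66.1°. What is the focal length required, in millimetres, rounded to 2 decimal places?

Sensor diagonal = √(4.47² + 3.39²) = √31.4730 ≈ 5.6101 mm.
From α = 2·arctan(d/2f) we get f = d / (2·tan(α/2)).
With d = 5.6101 mm and α/2 = 33.05°, tan(α/2) ≈ 0.65065, so f ≈ 5.6101 / 1.30130 ≈ 4.3111 mm.

4.31 mm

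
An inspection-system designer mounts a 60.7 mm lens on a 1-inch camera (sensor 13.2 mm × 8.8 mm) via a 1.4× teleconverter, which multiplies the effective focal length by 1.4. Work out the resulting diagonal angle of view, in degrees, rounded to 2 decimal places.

Effective focal length f = 60.7 × 1.4 = 84.98 mm.
Sensor diagonal = √(13.2² + 8.8²) = √251.6800 ≈ 15.8644 mm.
α = 2·arctan(15.864 / (2 × 84.98)) = 2·arctan(0.09334) ≈ 10.6653°.

10.67°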